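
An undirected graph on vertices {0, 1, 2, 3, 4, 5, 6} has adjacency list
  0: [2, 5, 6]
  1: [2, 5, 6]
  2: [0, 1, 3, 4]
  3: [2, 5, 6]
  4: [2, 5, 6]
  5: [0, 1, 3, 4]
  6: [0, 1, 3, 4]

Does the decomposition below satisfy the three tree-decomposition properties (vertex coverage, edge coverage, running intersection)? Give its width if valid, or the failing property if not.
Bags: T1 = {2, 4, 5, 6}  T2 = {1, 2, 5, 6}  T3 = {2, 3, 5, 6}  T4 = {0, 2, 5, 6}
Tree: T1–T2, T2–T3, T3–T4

Every vertex of G appears in some bag (union = {0, 1, 2, 3, 4, 5, 6}); every edge is covered by a bag; and for each vertex v the set of bags containing v is connected in the bag tree. The decomposition is therefore valid. The largest bag has 4 vertices, so the width is 3.

Yes; width 3.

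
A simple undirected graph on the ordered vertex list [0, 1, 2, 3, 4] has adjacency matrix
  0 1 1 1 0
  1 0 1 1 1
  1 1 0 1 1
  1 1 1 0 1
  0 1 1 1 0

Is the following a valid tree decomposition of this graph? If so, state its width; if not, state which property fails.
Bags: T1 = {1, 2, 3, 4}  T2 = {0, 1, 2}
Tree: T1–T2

A tree decomposition must satisfy three properties: every vertex lies in some bag; for every edge, both endpoints lie together in some bag; and for every vertex, the bags containing it form a connected subtree. Here edge (3,0) lies in no bag, so the decomposition is invalid.

No — edge (3,0) lies in no bag.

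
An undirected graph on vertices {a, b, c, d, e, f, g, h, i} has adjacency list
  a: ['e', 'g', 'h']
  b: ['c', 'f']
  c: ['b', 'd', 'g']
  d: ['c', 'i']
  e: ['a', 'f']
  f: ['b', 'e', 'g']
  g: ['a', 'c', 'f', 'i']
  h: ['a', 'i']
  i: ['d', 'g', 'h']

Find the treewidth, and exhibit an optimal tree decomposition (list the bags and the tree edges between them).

The largest bag has 4 vertices, giving width 3; this decomposition certifies tw(G) ≤ 3. For the lower bound: the 4 vertex sets {a,e,h}, {i}, {g}, {b,c,d,f} are disjoint, each induces a connected subgraph, and every pair is joined by at least one edge of G. Contracting each set to a single vertex therefore yields K_{4} as a minor, and since treewidth is minor-monotone, tw(G) ≥ tw(K_{4}) = 3. Combining the bounds, tw(G) = 3.

Treewidth 3.
One such decomposition:
Bags: B1 = {a, e, h, i}  B2 = {a, e, g, i}  B3 = {e, f, g, i}  B4 = {d, f, g, i}  B5 = {c, d, f, g}  B6 = {b, c, d, f}
Tree: B1–B2, B2–B3, B3–B4, B4–B5, B5–B6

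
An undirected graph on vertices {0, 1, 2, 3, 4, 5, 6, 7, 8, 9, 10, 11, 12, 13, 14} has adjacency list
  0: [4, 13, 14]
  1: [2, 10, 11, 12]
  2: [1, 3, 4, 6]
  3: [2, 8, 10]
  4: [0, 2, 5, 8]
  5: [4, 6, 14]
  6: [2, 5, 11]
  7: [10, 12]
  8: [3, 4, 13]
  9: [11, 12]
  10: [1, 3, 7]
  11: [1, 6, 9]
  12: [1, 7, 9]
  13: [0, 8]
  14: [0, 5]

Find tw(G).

3

A width-3 tree decomposition is:
Bags: B1 = {7, 9, 10, 12}  B2 = {1, 9, 10, 12}  B3 = {1, 9, 10, 11}  B4 = {1, 3, 10, 11}  B5 = {1, 2, 3, 11}  B6 = {2, 3, 6, 11}  B7 = {2, 3, 6, 8}  B8 = {2, 4, 6, 8}  B9 = {4, 5, 6, 8}  B10 = {4, 5, 8, 13}  B11 = {0, 4, 5, 13}  B12 = {0, 5, 13, 14}
Tree: B1–B2, B2–B3, B3–B4, B4–B5, B5–B6, B6–B7, B7–B8, B8–B9, B9–B10, B10–B11, B11–B12
Each bag holds 4 vertices, so the decomposition has width 3, which upper-bounds the treewidth. For the lower bound: the 4 vertex sets {7,9,12}, {10}, {1}, {2,3,6,11} are disjoint, each induces a connected subgraph, and every pair is joined by at least one edge of G. Contracting each set to a single vertex therefore yields K_{4} as a minor, and since treewidth is minor-monotone, tw(G) ≥ tw(K_{4}) = 3. Hence tw(G) = 3 exactly.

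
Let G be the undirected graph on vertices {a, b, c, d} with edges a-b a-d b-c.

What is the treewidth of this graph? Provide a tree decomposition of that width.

Each bag holds 2 vertices, so the decomposition has width 1, which upper-bounds the treewidth. Any graph with an edge has treewidth ≥ 1, and G has the edge d–a. Combining the bounds, tw(G) = 1.

Treewidth 1.
Bags: B1 = {a, d}  B2 = {a, b}  B3 = {b, c}
Tree: B1–B2, B2–B3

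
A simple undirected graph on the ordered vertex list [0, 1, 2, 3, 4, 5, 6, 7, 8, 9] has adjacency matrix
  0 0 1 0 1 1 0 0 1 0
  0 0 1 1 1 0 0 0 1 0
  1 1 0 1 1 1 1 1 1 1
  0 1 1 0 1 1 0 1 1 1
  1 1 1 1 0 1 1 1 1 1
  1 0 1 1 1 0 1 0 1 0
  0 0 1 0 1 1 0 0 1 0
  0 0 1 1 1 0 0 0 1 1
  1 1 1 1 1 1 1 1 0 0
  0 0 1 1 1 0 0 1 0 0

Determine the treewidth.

4

A width-4 tree decomposition is:
Bags: B1 = {2, 3, 4, 5, 8}  B2 = {2, 3, 4, 7, 8}  B3 = {1, 2, 3, 4, 8}  B4 = {2, 3, 4, 7, 9}  B5 = {2, 4, 5, 6, 8}  B6 = {0, 2, 4, 5, 8}
Tree: B1–B2, B1–B3, B2–B4, B1–B5, B1–B6
Every bag has size at most 5, so the width is 5 − 1 = 4 and tw(G) ≤ 4. For the lower bound, the 5 vertices {0, 2, 4, 5, 8} are pairwise adjacent, and any tree decomposition puts a clique entirely inside one bag — forcing width ≥ 4. The upper and lower bounds meet at 4, so that is the treewidth.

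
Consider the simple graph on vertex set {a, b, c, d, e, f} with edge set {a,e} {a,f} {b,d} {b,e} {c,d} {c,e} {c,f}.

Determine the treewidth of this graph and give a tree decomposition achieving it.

The largest bag has 3 vertices, giving width 2; this decomposition certifies tw(G) ≤ 2. For the lower bound, G contains the cycle d–b–e–c–d, so G is not a forest; only forests have treewidth ≤ 1, hence tw(G) ≥ 2. Combining the bounds, tw(G) = 2.

Treewidth 2.
One such decomposition:
Bags: B1 = {b, c, d}  B2 = {b, c, e}  B3 = {c, e, f}  B4 = {a, e, f}
Tree: B1–B2, B2–B3, B3–B4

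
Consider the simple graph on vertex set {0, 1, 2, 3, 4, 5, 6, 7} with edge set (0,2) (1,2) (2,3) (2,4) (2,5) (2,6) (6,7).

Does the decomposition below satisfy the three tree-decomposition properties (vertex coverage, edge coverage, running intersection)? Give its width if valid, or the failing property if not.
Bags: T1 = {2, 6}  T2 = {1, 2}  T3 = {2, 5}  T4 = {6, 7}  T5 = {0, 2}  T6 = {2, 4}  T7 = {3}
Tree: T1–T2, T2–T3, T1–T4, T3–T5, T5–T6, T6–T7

No — edge (2,3) lies in no bag.

A tree decomposition must satisfy three properties: every vertex lies in some bag; for every edge, both endpoints lie together in some bag; and for every vertex, the bags containing it form a connected subtree. Here edge (2,3) lies in no bag, so the decomposition is invalid.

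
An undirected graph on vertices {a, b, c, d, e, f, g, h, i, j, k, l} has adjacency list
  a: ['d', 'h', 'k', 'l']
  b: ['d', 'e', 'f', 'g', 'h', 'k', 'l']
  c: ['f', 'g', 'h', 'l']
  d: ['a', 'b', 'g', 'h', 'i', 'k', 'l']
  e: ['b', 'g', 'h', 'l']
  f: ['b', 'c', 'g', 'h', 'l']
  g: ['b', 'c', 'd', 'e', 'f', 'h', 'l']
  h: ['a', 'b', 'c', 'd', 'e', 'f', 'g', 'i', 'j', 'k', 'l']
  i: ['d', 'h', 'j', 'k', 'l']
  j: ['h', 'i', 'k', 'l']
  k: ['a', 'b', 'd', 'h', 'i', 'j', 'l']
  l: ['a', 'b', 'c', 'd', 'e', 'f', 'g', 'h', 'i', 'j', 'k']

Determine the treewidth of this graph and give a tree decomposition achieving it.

Treewidth 4.
One such decomposition:
Bags: B1 = {b, d, h, k, l}  B2 = {b, d, g, h, l}  B3 = {d, h, i, k, l}  B4 = {b, f, g, h, l}  B5 = {c, f, g, h, l}  B6 = {a, d, h, k, l}  B7 = {b, e, g, h, l}  B8 = {h, i, j, k, l}
Tree: B1–B2, B1–B3, B2–B4, B4–B5, B3–B6, B2–B7, B3–B8

Every bag has size at most 5, so the width is 5 − 1 = 4 and tw(G) ≤ 4. On the other hand G contains the 5-clique {b, d, g, h, l}. A clique must lie in a single bag of any decomposition, so no decomposition can have width below 4. Therefore the treewidth is 4.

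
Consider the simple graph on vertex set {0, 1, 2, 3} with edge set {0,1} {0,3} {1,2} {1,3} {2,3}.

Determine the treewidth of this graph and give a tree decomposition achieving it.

Treewidth 2.
One such decomposition:
Bags: B1 = {1, 2, 3}  B2 = {0, 1, 3}
Tree: B1–B2

Each bag holds 3 vertices, so the decomposition has width 2, which upper-bounds the treewidth. On the other hand G contains the 3-clique {0, 1, 3}. A clique must lie in a single bag of any decomposition, so no decomposition can have width below 2. Hence tw(G) = 2 exactly.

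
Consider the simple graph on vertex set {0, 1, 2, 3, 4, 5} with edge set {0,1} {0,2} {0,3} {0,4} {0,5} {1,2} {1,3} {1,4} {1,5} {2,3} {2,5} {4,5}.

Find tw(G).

A width-3 tree decomposition is:
Bags: B1 = {0, 1, 2, 5}  B2 = {0, 1, 4, 5}  B3 = {0, 1, 2, 3}
Tree: B1–B2, B1–B3
Each bag holds 4 vertices, so the decomposition has width 3, which upper-bounds the treewidth. For the lower bound, the 4 vertices {0, 1, 2, 3} are pairwise adjacent, and any tree decomposition puts a clique entirely inside one bag — forcing width ≥ 3. Hence tw(G) = 3 exactly.

3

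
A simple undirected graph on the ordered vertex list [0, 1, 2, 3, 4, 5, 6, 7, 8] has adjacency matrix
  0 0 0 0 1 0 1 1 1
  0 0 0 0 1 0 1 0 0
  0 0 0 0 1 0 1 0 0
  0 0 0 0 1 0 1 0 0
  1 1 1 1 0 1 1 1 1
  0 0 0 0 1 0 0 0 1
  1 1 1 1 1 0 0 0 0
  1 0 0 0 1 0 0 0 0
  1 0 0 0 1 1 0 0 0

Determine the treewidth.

A width-2 tree decomposition is:
Bags: B1 = {0, 4, 8}  B2 = {0, 4, 6}  B3 = {3, 4, 6}  B4 = {4, 5, 8}  B5 = {0, 4, 7}  B6 = {2, 4, 6}  B7 = {1, 4, 6}
Tree: B1–B2, B2–B3, B1–B4, B2–B5, B2–B6, B3–B7
Each bag holds 3 vertices, so the decomposition has width 2, which upper-bounds the treewidth. Conversely, {0, 4, 8} is a clique of size 3, and the vertices of any clique must share a bag in every tree decomposition; so some bag has ≥ 3 vertices and tw(G) ≥ 2. Therefore the treewidth is 2.

2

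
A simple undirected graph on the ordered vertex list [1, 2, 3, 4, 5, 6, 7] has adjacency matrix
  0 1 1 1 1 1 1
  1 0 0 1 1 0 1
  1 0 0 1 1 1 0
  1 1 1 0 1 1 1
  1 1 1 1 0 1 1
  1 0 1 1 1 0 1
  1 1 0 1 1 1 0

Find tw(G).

4

A width-4 tree decomposition is:
Bags: B1 = {1, 4, 5, 6, 7}  B2 = {1, 3, 4, 5, 6}  B3 = {1, 2, 4, 5, 7}
Tree: B1–B2, B1–B3
The largest bag has 5 vertices, giving width 4; this decomposition certifies tw(G) ≤ 4. For the lower bound, the 5 vertices {1, 2, 4, 5, 7} are pairwise adjacent, and any tree decomposition puts a clique entirely inside one bag — forcing width ≥ 4. Combining the bounds, tw(G) = 4.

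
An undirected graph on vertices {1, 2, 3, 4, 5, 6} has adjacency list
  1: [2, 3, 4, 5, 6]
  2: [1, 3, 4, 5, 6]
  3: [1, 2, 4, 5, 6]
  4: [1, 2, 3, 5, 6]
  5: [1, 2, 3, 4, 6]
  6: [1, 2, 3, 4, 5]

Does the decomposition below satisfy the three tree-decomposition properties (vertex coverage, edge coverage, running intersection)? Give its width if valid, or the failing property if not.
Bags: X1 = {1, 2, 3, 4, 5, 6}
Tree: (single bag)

Yes; width 5.

Every vertex of G appears in some bag (union = {1, 2, 3, 4, 5, 6}); every edge is covered by a bag; and for each vertex v the set of bags containing v is connected in the bag tree. The decomposition is therefore valid. The largest bag has 6 vertices, so the width is 5.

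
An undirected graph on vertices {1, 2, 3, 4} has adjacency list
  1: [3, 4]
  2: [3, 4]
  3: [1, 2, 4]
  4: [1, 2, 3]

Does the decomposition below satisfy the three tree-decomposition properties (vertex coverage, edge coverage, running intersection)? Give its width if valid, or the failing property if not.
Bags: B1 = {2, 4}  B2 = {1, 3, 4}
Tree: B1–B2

A tree decomposition must satisfy three properties: every vertex lies in some bag; for every edge, both endpoints lie together in some bag; and for every vertex, the bags containing it form a connected subtree. Here edge (3,2) lies in no bag, so the decomposition is invalid.

No — edge (3,2) lies in no bag.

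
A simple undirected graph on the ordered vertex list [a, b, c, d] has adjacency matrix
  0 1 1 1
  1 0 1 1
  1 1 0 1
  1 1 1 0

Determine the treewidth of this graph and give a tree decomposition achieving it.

A single bag containing all 4 vertices is trivially a valid decomposition of width 3. Conversely, {a, b, c, d} is a clique of size 4, and the vertices of any clique must share a bag in every tree decomposition; so some bag has ≥ 4 vertices and tw(G) ≥ 3. Therefore the treewidth is 3.

Treewidth 3.
One such decomposition:
Bags: B1 = {a, b, c, d}
Tree: (single bag)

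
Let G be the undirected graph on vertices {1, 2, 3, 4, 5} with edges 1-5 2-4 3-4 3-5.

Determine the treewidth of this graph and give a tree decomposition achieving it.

Each bag holds 2 vertices, so the decomposition has width 1, which upper-bounds the treewidth. G has an edge, so its treewidth is at least 1. Hence tw(G) = 1 exactly.

Treewidth 1.
One optimal decomposition is:
Bags: B1 = {1, 5}  B2 = {3, 5}  B3 = {3, 4}  B4 = {2, 4}
Tree: B1–B2, B2–B3, B3–B4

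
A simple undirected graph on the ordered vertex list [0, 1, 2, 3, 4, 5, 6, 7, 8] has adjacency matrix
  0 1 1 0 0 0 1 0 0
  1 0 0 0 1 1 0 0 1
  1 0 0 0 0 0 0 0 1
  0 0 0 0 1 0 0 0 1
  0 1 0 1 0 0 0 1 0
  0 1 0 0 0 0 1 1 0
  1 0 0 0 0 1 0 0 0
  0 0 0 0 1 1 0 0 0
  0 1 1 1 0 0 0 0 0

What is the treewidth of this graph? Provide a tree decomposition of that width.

Treewidth 3.
One such decomposition:
Bags: B1 = {0, 2, 3, 8}  B2 = {0, 1, 3, 8}  B3 = {0, 1, 3, 4}  B4 = {0, 1, 4, 6}  B5 = {1, 4, 5, 6}  B6 = {4, 5, 6, 7}
Tree: B1–B2, B2–B3, B3–B4, B4–B5, B5–B6

Each bag holds 4 vertices, so the decomposition has width 3, which upper-bounds the treewidth. For the lower bound: the 4 vertex sets {2,3,8}, {0}, {1}, {4,5,6,7} are disjoint, each induces a connected subgraph, and every pair is joined by at least one edge of G. Contracting each set to a single vertex therefore yields K_{4} as a minor, and since treewidth is minor-monotone, tw(G) ≥ tw(K_{4}) = 3. Combining the bounds, tw(G) = 3.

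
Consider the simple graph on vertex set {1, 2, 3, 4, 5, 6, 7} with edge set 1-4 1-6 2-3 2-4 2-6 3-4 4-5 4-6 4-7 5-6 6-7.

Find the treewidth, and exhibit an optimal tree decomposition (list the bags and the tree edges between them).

Treewidth 2.
One such decomposition:
Bags: B1 = {2, 4, 6}  B2 = {4, 6, 7}  B3 = {1, 4, 6}  B4 = {2, 3, 4}  B5 = {4, 5, 6}
Tree: B1–B2, B1–B3, B1–B4, B2–B5

Each bag holds 3 vertices, so the decomposition has width 2, which upper-bounds the treewidth. For the lower bound, the 3 vertices {2, 3, 4} are pairwise adjacent, and any tree decomposition puts a clique entirely inside one bag — forcing width ≥ 2. The upper and lower bounds meet at 2, so that is the treewidth.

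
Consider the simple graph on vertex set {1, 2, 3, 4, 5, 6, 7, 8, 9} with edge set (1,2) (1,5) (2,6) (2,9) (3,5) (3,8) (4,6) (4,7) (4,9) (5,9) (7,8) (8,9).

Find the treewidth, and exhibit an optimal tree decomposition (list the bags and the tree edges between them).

Treewidth 3.
Bags: B1 = {3, 5, 7, 8}  B2 = {5, 7, 8, 9}  B3 = {4, 5, 7, 9}  B4 = {1, 4, 5, 9}  B5 = {1, 2, 4, 9}  B6 = {1, 2, 4, 6}
Tree: B1–B2, B2–B3, B3–B4, B4–B5, B5–B6

Every bag has size at most 4, so the width is 4 − 1 = 3 and tw(G) ≤ 3. For the lower bound: the 4 vertex sets {3,7,8}, {5}, {9}, {1,2,4,6} are disjoint, each induces a connected subgraph, and every pair is joined by at least one edge of G. Contracting each set to a single vertex therefore yields K_{4} as a minor, and since treewidth is minor-monotone, tw(G) ≥ tw(K_{4}) = 3. Hence tw(G) = 3 exactly.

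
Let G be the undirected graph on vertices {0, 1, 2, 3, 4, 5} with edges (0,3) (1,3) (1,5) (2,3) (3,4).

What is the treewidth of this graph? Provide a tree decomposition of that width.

Treewidth 1.
One such decomposition:
Bags: B1 = {3, 4}  B2 = {0, 3}  B3 = {1, 3}  B4 = {1, 5}  B5 = {2, 3}
Tree: B1–B2, B2–B3, B3–B4, B1–B5

Each bag holds 2 vertices, so the decomposition has width 1, which upper-bounds the treewidth. G has an edge, so its treewidth is at least 1. Therefore the treewidth is 1.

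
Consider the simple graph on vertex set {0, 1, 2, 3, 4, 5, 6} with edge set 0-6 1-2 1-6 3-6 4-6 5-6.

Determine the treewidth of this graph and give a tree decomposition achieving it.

Each bag holds 2 vertices, so the decomposition has width 1, which upper-bounds the treewidth. Any graph with an edge has treewidth ≥ 1, and G has the edge 0–6. Therefore the treewidth is 1.

Treewidth 1.
Bags: B1 = {0, 6}  B2 = {4, 6}  B3 = {1, 6}  B4 = {1, 2}  B5 = {5, 6}  B6 = {3, 6}
Tree: B1–B2, B1–B3, B3–B4, B3–B5, B2–B6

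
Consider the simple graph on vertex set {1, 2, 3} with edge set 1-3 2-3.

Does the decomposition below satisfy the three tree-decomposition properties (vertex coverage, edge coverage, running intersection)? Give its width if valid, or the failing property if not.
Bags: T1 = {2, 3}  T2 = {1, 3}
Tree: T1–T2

Vertex coverage: the bags together contain {1, 2, 3}, the full vertex set. Edge coverage: each edge of G has both endpoints in at least one bag. Running intersection: for every vertex, the bags containing it form a connected subtree. All three properties hold, so this is a valid tree decomposition of width max|bag| − 1 = 1, and hence tw(G) ≤ 1.

Yes; width 1.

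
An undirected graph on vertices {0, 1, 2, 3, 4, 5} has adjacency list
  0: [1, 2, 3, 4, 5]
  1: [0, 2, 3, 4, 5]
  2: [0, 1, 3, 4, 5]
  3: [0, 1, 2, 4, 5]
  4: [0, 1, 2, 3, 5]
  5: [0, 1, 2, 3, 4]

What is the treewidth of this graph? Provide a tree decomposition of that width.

With just one bag of size 6, the width is 6 − 1 = 5, so tw(G) ≤ 5. Conversely, {0, 1, 2, 3, 4, 5} is a clique of size 6, and the vertices of any clique must share a bag in every tree decomposition; so some bag has ≥ 6 vertices and tw(G) ≥ 5. Combining the bounds, tw(G) = 5.

Treewidth 5.
One optimal decomposition is:
Bags: B1 = {0, 1, 2, 3, 4, 5}
Tree: (single bag)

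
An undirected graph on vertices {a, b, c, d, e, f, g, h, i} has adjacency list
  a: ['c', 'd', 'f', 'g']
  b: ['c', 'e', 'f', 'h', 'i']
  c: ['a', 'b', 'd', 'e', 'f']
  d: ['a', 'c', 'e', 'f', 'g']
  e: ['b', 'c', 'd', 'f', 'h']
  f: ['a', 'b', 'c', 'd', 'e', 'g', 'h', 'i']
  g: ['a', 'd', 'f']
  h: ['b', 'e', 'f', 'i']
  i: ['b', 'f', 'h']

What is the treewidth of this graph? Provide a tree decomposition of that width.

Treewidth 3.
One optimal decomposition is:
Bags: B1 = {b, e, f, h}  B2 = {b, c, e, f}  B3 = {b, f, h, i}  B4 = {c, d, e, f}  B5 = {a, c, d, f}  B6 = {a, d, f, g}
Tree: B1–B2, B1–B3, B2–B4, B4–B5, B5–B6

Every bag has size at most 4, so the width is 4 − 1 = 3 and tw(G) ≤ 3. On the other hand G contains the 4-clique {a, d, f, g}. A clique must lie in a single bag of any decomposition, so no decomposition can have width below 3. Hence tw(G) = 3 exactly.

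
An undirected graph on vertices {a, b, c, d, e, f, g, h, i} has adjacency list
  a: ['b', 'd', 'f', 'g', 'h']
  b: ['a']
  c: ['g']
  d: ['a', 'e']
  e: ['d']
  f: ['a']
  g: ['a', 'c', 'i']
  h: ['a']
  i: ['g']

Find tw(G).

1

A width-1 tree decomposition is:
Bags: B1 = {a, g}  B2 = {a, d}  B3 = {a, f}  B4 = {c, g}  B5 = {a, b}  B6 = {d, e}  B7 = {g, i}  B8 = {a, h}
Tree: B1–B2, B1–B3, B1–B4, B3–B5, B2–B6, B4–B7, B2–B8
The largest bag has 2 vertices, giving width 1; this decomposition certifies tw(G) ≤ 1. Since G has at least one edge (e.g. g–a), it is not an edgeless graph, so tw(G) ≥ 1. The upper and lower bounds meet at 1, so that is the treewidth.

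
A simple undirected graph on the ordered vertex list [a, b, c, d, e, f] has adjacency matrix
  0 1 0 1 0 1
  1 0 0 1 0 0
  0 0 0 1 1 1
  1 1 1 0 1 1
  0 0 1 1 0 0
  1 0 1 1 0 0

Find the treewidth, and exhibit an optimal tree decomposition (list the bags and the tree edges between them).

Every bag has size at most 3, so the width is 3 − 1 = 2 and tw(G) ≤ 2. On the other hand G contains the 3-clique {c, d, e}. A clique must lie in a single bag of any decomposition, so no decomposition can have width below 2. Hence tw(G) = 2 exactly.

Treewidth 2.
Bags: B1 = {c, d, f}  B2 = {c, d, e}  B3 = {a, d, f}  B4 = {a, b, d}
Tree: B1–B2, B1–B3, B3–B4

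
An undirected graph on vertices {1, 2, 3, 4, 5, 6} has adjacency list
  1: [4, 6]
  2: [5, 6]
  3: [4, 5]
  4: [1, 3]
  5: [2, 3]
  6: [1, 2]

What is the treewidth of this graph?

2

A width-2 tree decomposition is:
Bags: B1 = {1, 3, 4}  B2 = {1, 3, 5}  B3 = {1, 2, 5}  B4 = {1, 2, 6}
Tree: B1–B2, B2–B3, B3–B4
Each bag holds 3 vertices, so the decomposition has width 2, which upper-bounds the treewidth. The edges 1–4–3–5–2–6–1 form a cycle, so G is not a tree and its treewidth is at least 2. Hence tw(G) = 2 exactly.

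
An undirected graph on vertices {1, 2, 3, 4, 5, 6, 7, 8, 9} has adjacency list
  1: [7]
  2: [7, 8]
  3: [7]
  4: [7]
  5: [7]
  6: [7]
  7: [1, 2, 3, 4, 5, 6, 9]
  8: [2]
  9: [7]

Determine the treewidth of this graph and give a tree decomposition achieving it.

Treewidth 1.
One such decomposition:
Bags: B1 = {4, 7}  B2 = {2, 7}  B3 = {2, 8}  B4 = {6, 7}  B5 = {5, 7}  B6 = {3, 7}  B7 = {7, 9}  B8 = {1, 7}
Tree: B1–B2, B2–B3, B1–B4, B2–B5, B2–B6, B2–B7, B1–B8

The largest bag has 2 vertices, giving width 1; this decomposition certifies tw(G) ≤ 1. G has an edge, so its treewidth is at least 1. Combining the bounds, tw(G) = 1.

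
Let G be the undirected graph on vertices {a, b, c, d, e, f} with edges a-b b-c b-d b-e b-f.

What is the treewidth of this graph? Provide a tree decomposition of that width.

Treewidth 1.
One such decomposition:
Bags: B1 = {b, c}  B2 = {a, b}  B3 = {b, f}  B4 = {b, e}  B5 = {b, d}
Tree: B1–B2, B1–B3, B3–B4, B1–B5

Every bag has size at most 2, so the width is 2 − 1 = 1 and tw(G) ≤ 1. Since G has at least one edge (e.g. c–b), it is not an edgeless graph, so tw(G) ≥ 1. Hence tw(G) = 1 exactly.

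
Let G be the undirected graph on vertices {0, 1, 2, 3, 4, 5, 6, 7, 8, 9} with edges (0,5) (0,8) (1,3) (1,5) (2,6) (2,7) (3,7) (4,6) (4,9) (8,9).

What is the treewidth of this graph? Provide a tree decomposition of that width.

Every bag has size at most 3, so the width is 3 − 1 = 2 and tw(G) ≤ 2. For the lower bound, G contains the cycle 1–5–0–8–9–4–6–2–7–3–1, so G is not a forest; only forests have treewidth ≤ 1, hence tw(G) ≥ 2. Therefore the treewidth is 2.

Treewidth 2.
One optimal decomposition is:
Bags: B1 = {0, 1, 5}  B2 = {0, 1, 8}  B3 = {1, 8, 9}  B4 = {1, 4, 9}  B5 = {1, 4, 6}  B6 = {1, 2, 6}  B7 = {1, 2, 7}  B8 = {1, 3, 7}
Tree: B1–B2, B2–B3, B3–B4, B4–B5, B5–B6, B6–B7, B7–B8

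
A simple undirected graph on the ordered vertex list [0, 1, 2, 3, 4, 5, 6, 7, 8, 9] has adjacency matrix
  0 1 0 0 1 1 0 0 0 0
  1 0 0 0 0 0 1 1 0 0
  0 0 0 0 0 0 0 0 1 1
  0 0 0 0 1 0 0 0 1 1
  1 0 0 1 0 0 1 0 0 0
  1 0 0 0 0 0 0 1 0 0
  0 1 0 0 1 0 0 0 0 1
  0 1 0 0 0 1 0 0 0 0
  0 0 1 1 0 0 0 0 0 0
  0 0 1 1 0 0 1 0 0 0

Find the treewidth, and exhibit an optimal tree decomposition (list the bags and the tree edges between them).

Every bag has size at most 3, so the width is 3 − 1 = 2 and tw(G) ≤ 2. The edges 7–5–0–1–7 form a cycle, so G is not a tree and its treewidth is at least 2. Therefore the treewidth is 2.

Treewidth 2.
One such decomposition:
Bags: B1 = {1, 5, 7}  B2 = {0, 1, 5}  B3 = {0, 1, 6}  B4 = {0, 4, 6}  B5 = {4, 6, 9}  B6 = {3, 4, 9}  B7 = {2, 3, 9}  B8 = {2, 3, 8}
Tree: B1–B2, B2–B3, B3–B4, B4–B5, B5–B6, B6–B7, B7–B8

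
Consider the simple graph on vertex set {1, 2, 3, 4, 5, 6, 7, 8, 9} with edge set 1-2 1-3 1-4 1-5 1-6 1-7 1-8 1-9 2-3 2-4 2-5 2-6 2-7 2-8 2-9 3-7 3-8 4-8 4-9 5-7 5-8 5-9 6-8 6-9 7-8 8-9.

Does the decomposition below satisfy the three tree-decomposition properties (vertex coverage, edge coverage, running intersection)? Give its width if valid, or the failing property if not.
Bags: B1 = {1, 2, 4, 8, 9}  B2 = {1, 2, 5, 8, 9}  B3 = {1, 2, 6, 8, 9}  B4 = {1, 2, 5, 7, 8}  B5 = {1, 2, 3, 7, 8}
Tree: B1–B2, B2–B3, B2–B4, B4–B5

Yes; width 4.

Vertex coverage: the bags together contain {1, 2, 3, 4, 5, 6, 7, 8, 9}, the full vertex set. Edge coverage: each edge of G has both endpoints in at least one bag. Running intersection: for every vertex, the bags containing it form a connected subtree. All three properties hold, so this is a valid tree decomposition of width max|bag| − 1 = 4, and hence tw(G) ≤ 4.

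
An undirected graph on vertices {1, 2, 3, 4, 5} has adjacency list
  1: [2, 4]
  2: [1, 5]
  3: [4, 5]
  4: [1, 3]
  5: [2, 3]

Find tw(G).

2

A width-2 tree decomposition is:
Bags: B1 = {1, 3, 4}  B2 = {1, 3, 5}  B3 = {1, 2, 5}
Tree: B1–B2, B2–B3
The largest bag has 3 vertices, giving width 2; this decomposition certifies tw(G) ≤ 2. For the lower bound, G contains the cycle 1–4–3–5–2–1, so G is not a forest; only forests have treewidth ≤ 1, hence tw(G) ≥ 2. Hence tw(G) = 2 exactly.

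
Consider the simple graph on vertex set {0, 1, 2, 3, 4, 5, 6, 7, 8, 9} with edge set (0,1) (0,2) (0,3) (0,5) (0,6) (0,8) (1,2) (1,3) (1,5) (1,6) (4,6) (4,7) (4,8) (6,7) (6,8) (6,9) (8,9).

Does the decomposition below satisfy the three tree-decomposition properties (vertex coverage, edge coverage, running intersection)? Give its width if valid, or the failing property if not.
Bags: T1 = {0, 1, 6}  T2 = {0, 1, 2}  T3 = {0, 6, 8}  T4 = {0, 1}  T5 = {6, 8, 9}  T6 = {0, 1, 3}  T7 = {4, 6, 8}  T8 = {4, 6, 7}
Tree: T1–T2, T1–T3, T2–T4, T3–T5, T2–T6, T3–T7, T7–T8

A tree decomposition must satisfy three properties: every vertex lies in some bag; for every edge, both endpoints lie together in some bag; and for every vertex, the bags containing it form a connected subtree. Here vertex 5 appears in no bag, so the decomposition is invalid.

No — vertex 5 appears in no bag.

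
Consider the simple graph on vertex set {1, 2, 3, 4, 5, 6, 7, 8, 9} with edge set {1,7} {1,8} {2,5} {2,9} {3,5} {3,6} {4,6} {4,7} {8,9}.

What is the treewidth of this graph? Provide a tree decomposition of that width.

Each bag holds 3 vertices, so the decomposition has width 2, which upper-bounds the treewidth. For the lower bound, G contains the cycle 4–7–1–8–9–2–5–3–6–4, so G is not a forest; only forests have treewidth ≤ 1, hence tw(G) ≥ 2. Therefore the treewidth is 2.

Treewidth 2.
One such decomposition:
Bags: B1 = {1, 4, 7}  B2 = {1, 4, 8}  B3 = {4, 8, 9}  B4 = {2, 4, 9}  B5 = {2, 4, 5}  B6 = {3, 4, 5}  B7 = {3, 4, 6}
Tree: B1–B2, B2–B3, B3–B4, B4–B5, B5–B6, B6–B7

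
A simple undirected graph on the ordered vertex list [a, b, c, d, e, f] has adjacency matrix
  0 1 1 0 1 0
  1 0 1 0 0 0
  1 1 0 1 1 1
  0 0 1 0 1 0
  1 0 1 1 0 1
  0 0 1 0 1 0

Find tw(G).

2

A width-2 tree decomposition is:
Bags: B1 = {c, d, e}  B2 = {a, c, e}  B3 = {c, e, f}  B4 = {a, b, c}
Tree: B1–B2, B1–B3, B2–B4
Every bag has size at most 3, so the width is 3 − 1 = 2 and tw(G) ≤ 2. For the lower bound, the 3 vertices {c, d, e} are pairwise adjacent, and any tree decomposition puts a clique entirely inside one bag — forcing width ≥ 2. Combining the bounds, tw(G) = 2.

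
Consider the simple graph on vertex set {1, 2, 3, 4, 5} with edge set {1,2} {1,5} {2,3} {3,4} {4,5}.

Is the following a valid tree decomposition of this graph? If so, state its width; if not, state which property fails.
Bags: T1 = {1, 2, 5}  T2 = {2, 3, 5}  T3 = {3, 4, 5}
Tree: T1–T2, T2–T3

Yes; width 2.

Vertex coverage: the bags together contain {1, 2, 3, 4, 5}, the full vertex set. Edge coverage: each edge of G has both endpoints in at least one bag. Running intersection: for every vertex, the bags containing it form a connected subtree. All three properties hold, so this is a valid tree decomposition of width max|bag| − 1 = 2, and hence tw(G) ≤ 2.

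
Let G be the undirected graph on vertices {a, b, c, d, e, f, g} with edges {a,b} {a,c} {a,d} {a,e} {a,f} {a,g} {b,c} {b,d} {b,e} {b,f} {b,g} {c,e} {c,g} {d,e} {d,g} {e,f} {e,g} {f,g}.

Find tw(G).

A width-4 tree decomposition is:
Bags: B1 = {a, b, e, f, g}  B2 = {a, b, d, e, g}  B3 = {a, b, c, e, g}
Tree: B1–B2, B1–B3
Each bag holds 5 vertices, so the decomposition has width 4, which upper-bounds the treewidth. Conversely, {a, b, d, e, g} is a clique of size 5, and the vertices of any clique must share a bag in every tree decomposition; so some bag has ≥ 5 vertices and tw(G) ≥ 4. Hence tw(G) = 4 exactly.

4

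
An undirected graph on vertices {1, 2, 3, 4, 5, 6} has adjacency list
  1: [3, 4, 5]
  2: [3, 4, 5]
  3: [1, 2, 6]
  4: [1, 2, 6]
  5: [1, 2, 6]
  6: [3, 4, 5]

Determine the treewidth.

A width-3 tree decomposition is:
Bags: B1 = {2, 3, 4, 5}  B2 = {1, 3, 4, 5}  B3 = {3, 4, 5, 6}
Tree: B1–B2, B2–B3
Every bag has size at most 4, so the width is 4 − 1 = 3 and tw(G) ≤ 3. For the lower bound: the 4 vertex sets {2,4}, {1,3}, {5}, {6} are disjoint, each induces a connected subgraph, and every pair is joined by at least one edge of G. Contracting each set to a single vertex therefore yields K_{4} as a minor, and since treewidth is minor-monotone, tw(G) ≥ tw(K_{4}) = 3. Combining the bounds, tw(G) = 3.

3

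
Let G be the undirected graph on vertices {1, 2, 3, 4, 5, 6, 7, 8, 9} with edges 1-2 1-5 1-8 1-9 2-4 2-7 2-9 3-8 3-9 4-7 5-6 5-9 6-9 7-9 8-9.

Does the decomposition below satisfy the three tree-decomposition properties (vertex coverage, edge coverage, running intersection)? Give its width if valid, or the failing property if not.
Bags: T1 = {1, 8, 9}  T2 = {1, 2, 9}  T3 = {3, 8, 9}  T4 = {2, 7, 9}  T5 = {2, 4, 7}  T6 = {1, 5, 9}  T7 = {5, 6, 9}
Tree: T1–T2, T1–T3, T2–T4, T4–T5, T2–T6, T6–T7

Yes; width 2.

Vertex coverage: the bags together contain {1, 2, 3, 4, 5, 6, 7, 8, 9}, the full vertex set. Edge coverage: each edge of G has both endpoints in at least one bag. Running intersection: for every vertex, the bags containing it form a connected subtree. All three properties hold, so this is a valid tree decomposition of width max|bag| − 1 = 2, and hence tw(G) ≤ 2.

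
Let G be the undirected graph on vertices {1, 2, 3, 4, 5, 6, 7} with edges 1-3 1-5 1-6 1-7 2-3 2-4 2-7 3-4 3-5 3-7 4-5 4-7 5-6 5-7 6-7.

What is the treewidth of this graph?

3

A width-3 tree decomposition is:
Bags: B1 = {1, 3, 5, 7}  B2 = {3, 4, 5, 7}  B3 = {1, 5, 6, 7}  B4 = {2, 3, 4, 7}
Tree: B1–B2, B1–B3, B2–B4
The largest bag has 4 vertices, giving width 3; this decomposition certifies tw(G) ≤ 3. On the other hand G contains the 4-clique {1, 3, 5, 7}. A clique must lie in a single bag of any decomposition, so no decomposition can have width below 3. The upper and lower bounds meet at 3, so that is the treewidth.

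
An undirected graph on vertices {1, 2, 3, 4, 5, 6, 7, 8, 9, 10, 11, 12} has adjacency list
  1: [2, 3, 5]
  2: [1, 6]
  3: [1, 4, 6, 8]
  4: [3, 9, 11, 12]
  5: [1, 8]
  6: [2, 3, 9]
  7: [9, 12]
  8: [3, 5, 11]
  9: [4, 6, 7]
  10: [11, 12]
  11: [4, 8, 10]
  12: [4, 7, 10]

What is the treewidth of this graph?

A width-3 tree decomposition is:
Bags: B1 = {7, 10, 11, 12}  B2 = {4, 7, 11, 12}  B3 = {4, 7, 9, 11}  B4 = {4, 8, 9, 11}  B5 = {3, 4, 8, 9}  B6 = {3, 6, 8, 9}  B7 = {3, 5, 6, 8}  B8 = {1, 3, 5, 6}  B9 = {1, 2, 5, 6}
Tree: B1–B2, B2–B3, B3–B4, B4–B5, B5–B6, B6–B7, B7–B8, B8–B9
Each bag holds 4 vertices, so the decomposition has width 3, which upper-bounds the treewidth. For the lower bound: the 4 vertex sets {7,10,12}, {11}, {4}, {3,6,8,9} are disjoint, each induces a connected subgraph, and every pair is joined by at least one edge of G. Contracting each set to a single vertex therefore yields K_{4} as a minor, and since treewidth is minor-monotone, tw(G) ≥ tw(K_{4}) = 3. The upper and lower bounds meet at 3, so that is the treewidth.

3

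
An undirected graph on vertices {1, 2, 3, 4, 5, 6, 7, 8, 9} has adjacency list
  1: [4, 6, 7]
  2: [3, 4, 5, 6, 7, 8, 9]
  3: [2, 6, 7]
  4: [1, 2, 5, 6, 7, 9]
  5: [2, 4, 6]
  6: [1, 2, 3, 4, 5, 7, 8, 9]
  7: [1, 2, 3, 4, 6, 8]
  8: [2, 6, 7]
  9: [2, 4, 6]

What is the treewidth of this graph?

A width-3 tree decomposition is:
Bags: B1 = {2, 4, 6, 7}  B2 = {1, 4, 6, 7}  B3 = {2, 4, 5, 6}  B4 = {2, 4, 6, 9}  B5 = {2, 3, 6, 7}  B6 = {2, 6, 7, 8}
Tree: B1–B2, B1–B3, B3–B4, B1–B5, B5–B6
The largest bag has 4 vertices, giving width 3; this decomposition certifies tw(G) ≤ 3. On the other hand G contains the 4-clique {1, 4, 6, 7}. A clique must lie in a single bag of any decomposition, so no decomposition can have width below 3. The upper and lower bounds meet at 3, so that is the treewidth.

3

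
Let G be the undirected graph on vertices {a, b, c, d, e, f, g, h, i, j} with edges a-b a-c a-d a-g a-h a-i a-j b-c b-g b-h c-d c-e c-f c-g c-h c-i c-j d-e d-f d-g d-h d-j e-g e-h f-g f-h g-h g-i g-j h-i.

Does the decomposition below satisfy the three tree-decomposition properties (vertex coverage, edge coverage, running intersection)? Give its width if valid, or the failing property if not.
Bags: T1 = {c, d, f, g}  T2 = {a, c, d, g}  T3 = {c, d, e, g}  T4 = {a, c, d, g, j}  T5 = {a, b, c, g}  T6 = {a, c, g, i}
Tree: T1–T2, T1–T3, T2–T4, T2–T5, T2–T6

A tree decomposition must satisfy three properties: every vertex lies in some bag; for every edge, both endpoints lie together in some bag; and for every vertex, the bags containing it form a connected subtree. Here vertex h appears in no bag, so the decomposition is invalid.

No — vertex h appears in no bag.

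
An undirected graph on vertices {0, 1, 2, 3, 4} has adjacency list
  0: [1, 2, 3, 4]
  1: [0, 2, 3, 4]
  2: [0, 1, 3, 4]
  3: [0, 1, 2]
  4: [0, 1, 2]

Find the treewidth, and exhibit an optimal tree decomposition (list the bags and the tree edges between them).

Treewidth 3.
One optimal decomposition is:
Bags: B1 = {0, 1, 2, 4}  B2 = {0, 1, 2, 3}
Tree: B1–B2

The largest bag has 4 vertices, giving width 3; this decomposition certifies tw(G) ≤ 3. On the other hand G contains the 4-clique {0, 1, 2, 3}. A clique must lie in a single bag of any decomposition, so no decomposition can have width below 3. The upper and lower bounds meet at 3, so that is the treewidth.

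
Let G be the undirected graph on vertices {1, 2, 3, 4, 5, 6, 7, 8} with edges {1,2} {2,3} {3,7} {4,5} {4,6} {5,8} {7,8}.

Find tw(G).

1

A width-1 tree decomposition is:
Bags: B1 = {4, 6}  B2 = {4, 5}  B3 = {5, 8}  B4 = {7, 8}  B5 = {3, 7}  B6 = {2, 3}  B7 = {1, 2}
Tree: B1–B2, B2–B3, B3–B4, B4–B5, B5–B6, B6–B7
Every bag has size at most 2, so the width is 2 − 1 = 1 and tw(G) ≤ 1. Since G has at least one edge (e.g. 6–4), it is not an edgeless graph, so tw(G) ≥ 1. The upper and lower bounds meet at 1, so that is the treewidth.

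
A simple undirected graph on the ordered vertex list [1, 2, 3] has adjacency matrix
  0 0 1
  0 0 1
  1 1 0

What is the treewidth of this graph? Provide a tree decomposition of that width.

Every bag has size at most 2, so the width is 2 − 1 = 1 and tw(G) ≤ 1. Since G has at least one edge (e.g. 3–1), it is not an edgeless graph, so tw(G) ≥ 1. Hence tw(G) = 1 exactly.

Treewidth 1.
One optimal decomposition is:
Bags: B1 = {1, 3}  B2 = {2, 3}
Tree: B1–B2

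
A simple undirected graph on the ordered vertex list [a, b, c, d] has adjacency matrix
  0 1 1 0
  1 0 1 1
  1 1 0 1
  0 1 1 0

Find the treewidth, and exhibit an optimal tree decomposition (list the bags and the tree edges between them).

Each bag holds 3 vertices, so the decomposition has width 2, which upper-bounds the treewidth. For the lower bound, the 3 vertices {b, c, d} are pairwise adjacent, and any tree decomposition puts a clique entirely inside one bag — forcing width ≥ 2. The upper and lower bounds meet at 2, so that is the treewidth.

Treewidth 2.
One optimal decomposition is:
Bags: B1 = {b, c, d}  B2 = {a, b, c}
Tree: B1–B2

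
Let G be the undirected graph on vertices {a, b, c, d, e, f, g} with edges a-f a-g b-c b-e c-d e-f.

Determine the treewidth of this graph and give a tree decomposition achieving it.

The largest bag has 2 vertices, giving width 1; this decomposition certifies tw(G) ≤ 1. G has an edge, so its treewidth is at least 1. Therefore the treewidth is 1.

Treewidth 1.
Bags: B1 = {c, d}  B2 = {b, c}  B3 = {b, e}  B4 = {e, f}  B5 = {a, f}  B6 = {a, g}
Tree: B1–B2, B2–B3, B3–B4, B4–B5, B5–B6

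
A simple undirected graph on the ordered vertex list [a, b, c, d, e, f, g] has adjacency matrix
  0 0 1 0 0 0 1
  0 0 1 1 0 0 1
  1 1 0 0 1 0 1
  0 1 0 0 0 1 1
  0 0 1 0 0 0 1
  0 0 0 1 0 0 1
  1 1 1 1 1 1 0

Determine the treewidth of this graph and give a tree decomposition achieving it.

Treewidth 2.
One such decomposition:
Bags: B1 = {b, d, g}  B2 = {b, c, g}  B3 = {c, e, g}  B4 = {a, c, g}  B5 = {d, f, g}
Tree: B1–B2, B2–B3, B2–B4, B1–B5

Every bag has size at most 3, so the width is 3 − 1 = 2 and tw(G) ≤ 2. Conversely, {d, f, g} is a clique of size 3, and the vertices of any clique must share a bag in every tree decomposition; so some bag has ≥ 3 vertices and tw(G) ≥ 2. Combining the bounds, tw(G) = 2.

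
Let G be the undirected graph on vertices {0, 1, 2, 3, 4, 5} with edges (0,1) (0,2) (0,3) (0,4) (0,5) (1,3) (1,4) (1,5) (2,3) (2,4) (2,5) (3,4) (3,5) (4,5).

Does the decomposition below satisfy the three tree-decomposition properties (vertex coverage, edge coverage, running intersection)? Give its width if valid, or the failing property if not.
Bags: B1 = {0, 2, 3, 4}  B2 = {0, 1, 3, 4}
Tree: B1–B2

No — vertex 5 appears in no bag.

A tree decomposition must satisfy three properties: every vertex lies in some bag; for every edge, both endpoints lie together in some bag; and for every vertex, the bags containing it form a connected subtree. Here vertex 5 appears in no bag, so the decomposition is invalid.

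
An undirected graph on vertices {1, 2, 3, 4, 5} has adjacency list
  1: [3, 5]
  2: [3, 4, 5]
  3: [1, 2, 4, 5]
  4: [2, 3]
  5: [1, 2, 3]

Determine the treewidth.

2

A width-2 tree decomposition is:
Bags: B1 = {2, 3, 5}  B2 = {2, 3, 4}  B3 = {1, 3, 5}
Tree: B1–B2, B1–B3
Every bag has size at most 3, so the width is 3 − 1 = 2 and tw(G) ≤ 2. Conversely, {1, 3, 5} is a clique of size 3, and the vertices of any clique must share a bag in every tree decomposition; so some bag has ≥ 3 vertices and tw(G) ≥ 2. Therefore the treewidth is 2.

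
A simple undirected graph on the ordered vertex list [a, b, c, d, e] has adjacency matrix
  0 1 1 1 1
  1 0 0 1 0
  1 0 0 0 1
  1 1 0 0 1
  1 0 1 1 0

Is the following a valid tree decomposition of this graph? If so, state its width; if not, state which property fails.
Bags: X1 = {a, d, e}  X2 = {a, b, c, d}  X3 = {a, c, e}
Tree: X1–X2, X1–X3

No — bags containing vertex c are not connected in the tree.

A tree decomposition must satisfy three properties: every vertex lies in some bag; for every edge, both endpoints lie together in some bag; and for every vertex, the bags containing it form a connected subtree. Here bags containing vertex c are not connected in the tree, so the decomposition is invalid.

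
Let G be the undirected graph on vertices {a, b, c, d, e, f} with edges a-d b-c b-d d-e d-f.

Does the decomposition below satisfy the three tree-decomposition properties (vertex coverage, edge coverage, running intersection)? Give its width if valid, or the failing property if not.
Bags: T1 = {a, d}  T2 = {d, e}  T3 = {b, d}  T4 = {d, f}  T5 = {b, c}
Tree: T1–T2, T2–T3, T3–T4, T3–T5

Vertex coverage: the bags together contain {a, b, c, d, e, f}, the full vertex set. Edge coverage: each edge of G has both endpoints in at least one bag. Running intersection: for every vertex, the bags containing it form a connected subtree. All three properties hold, so this is a valid tree decomposition of width max|bag| − 1 = 1, and hence tw(G) ≤ 1.

Yes; width 1.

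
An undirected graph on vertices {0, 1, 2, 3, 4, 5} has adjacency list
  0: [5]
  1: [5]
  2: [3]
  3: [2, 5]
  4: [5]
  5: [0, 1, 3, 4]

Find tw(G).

1

A width-1 tree decomposition is:
Bags: B1 = {3, 5}  B2 = {4, 5}  B3 = {1, 5}  B4 = {2, 3}  B5 = {0, 5}
Tree: B1–B2, B2–B3, B1–B4, B3–B5
Each bag holds 2 vertices, so the decomposition has width 1, which upper-bounds the treewidth. Any graph with an edge has treewidth ≥ 1, and G has the edge 3–5. Therefore the treewidth is 1.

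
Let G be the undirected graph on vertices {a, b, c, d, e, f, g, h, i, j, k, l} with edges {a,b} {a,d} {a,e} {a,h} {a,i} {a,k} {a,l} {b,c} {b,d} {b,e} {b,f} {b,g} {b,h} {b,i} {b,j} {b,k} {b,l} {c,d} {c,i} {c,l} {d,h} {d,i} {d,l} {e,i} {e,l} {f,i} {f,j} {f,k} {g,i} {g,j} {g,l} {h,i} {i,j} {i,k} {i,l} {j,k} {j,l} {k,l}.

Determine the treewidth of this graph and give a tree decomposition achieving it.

Every bag has size at most 5, so the width is 5 − 1 = 4 and tw(G) ≤ 4. Conversely, {a, b, d, h, i} is a clique of size 5, and the vertices of any clique must share a bag in every tree decomposition; so some bag has ≥ 5 vertices and tw(G) ≥ 4. Combining the bounds, tw(G) = 4.

Treewidth 4.
One optimal decomposition is:
Bags: B1 = {a, b, e, i, l}  B2 = {a, b, i, k, l}  B3 = {a, b, d, i, l}  B4 = {b, c, d, i, l}  B5 = {a, b, d, h, i}  B6 = {b, i, j, k, l}  B7 = {b, g, i, j, l}  B8 = {b, f, i, j, k}
Tree: B1–B2, B2–B3, B3–B4, B3–B5, B2–B6, B6–B7, B6–B8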